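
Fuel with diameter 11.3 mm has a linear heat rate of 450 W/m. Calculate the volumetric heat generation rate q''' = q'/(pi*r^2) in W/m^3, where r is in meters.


r = D / 2 / 1000 = 11.3 / 2 / 1000 = 0.00565 m
q''' = q' / (pi * r^2)
q''' = 450 / (pi * 0.00565^2)
q''' = 4.4871e+06 W/m^3

4.4871e+06


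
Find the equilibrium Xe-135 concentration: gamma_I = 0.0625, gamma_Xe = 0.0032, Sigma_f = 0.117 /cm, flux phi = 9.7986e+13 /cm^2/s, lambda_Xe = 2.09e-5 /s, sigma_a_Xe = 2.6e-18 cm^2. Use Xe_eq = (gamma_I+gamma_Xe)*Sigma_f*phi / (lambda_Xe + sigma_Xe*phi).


Xe_eq = (gamma_I + gamma_Xe) * Sigma_f * phi / (lambda_Xe + sigma_Xe * phi)
Numerator = (0.0625 + 0.0032) * 0.117 * 9.7986e+13 = 7.532086e+11
Denominator = 2.09e-5 + 2.6e-18 * 9.7986e+13 = 2.756636e-04
Xe_eq = 7.532086e+11 / 2.756636e-04 = 2.7323e+15 /cm^3

2.7323e+15


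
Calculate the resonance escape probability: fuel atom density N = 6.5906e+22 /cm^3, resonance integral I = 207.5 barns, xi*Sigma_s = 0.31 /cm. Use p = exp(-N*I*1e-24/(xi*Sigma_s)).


p = exp(-N * I * 1e-24 / (xi*Sigma_s))
p = exp(-6.5906e+22 * 207.5 * 1e-24 / 0.31)
p = 6.9393e-20

6.9393e-20


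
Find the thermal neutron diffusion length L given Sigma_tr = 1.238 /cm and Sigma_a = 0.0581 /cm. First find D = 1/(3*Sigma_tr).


D = 1 / (3 * Sigma_tr) = 1 / (3 * 1.238) = 0.2692515 cm
L = sqrt(D / Sigma_a)
L = sqrt(0.2692515 / 0.0581)
L = 2.1527 cm

2.1527


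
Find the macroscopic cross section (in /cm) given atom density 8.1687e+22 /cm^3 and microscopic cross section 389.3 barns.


Sigma = N * sigma_barns * 1e-24
Sigma = 8.1687e+22 * 389.3 * 1e-24
Sigma = 31.801 /cm

31.801


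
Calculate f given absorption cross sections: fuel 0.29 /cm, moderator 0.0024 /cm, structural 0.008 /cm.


f = Sigma_a_fuel / (Sigma_a_fuel + Sigma_a_mod + Sigma_a_other)
f = 0.29 / (0.29 + 0.0024 + 0.008)
f = 0.96538

0.96538


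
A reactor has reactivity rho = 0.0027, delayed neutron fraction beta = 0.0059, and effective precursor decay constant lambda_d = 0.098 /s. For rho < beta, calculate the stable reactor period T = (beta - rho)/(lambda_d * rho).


T = (beta - rho) / (lambda_d * rho)
T = (0.0059 - 0.0027) / (0.098 * 0.0027)
T = 12.094 s

12.094


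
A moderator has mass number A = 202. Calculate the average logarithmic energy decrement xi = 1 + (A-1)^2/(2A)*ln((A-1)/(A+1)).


xi = 1 + (A-1)^2/(2A) * ln((A-1)/(A+1))
xi = 1 + (202-1)^2/(2*202) * ln((202-1)/(202 +1))
xi = 0.0098684

0.0098684


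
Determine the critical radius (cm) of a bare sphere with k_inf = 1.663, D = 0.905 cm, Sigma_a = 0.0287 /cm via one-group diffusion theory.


L^2 = D / Sigma_a = 0.905 / 0.0287 = 31.53310 cm^2
B_m^2 = (k_inf - 1) / L^2 = (1.663 - 1) / 31.53310 = 0.02102553 /cm^2
For a bare sphere: B_g = pi/R, so R_c = pi / sqrt(B_m^2)
R_c = pi / sqrt(0.02102553) = 21.666 cm

21.666


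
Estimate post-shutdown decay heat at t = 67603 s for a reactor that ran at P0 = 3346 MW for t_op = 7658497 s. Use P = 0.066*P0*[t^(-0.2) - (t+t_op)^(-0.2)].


P/P0 = 0.066 * [t^(-0.2) - (t + t_op)^(-0.2)]
P/P0 = 0.066 * [67603^(-0.2) - (67603 + 7658497)^(-0.2)]
P/P0 = 0.066 * [0.1081451 - 0.04191871] = 0.004370942
P = 3346 * 0.004370942 = 14.625 MW

14.625


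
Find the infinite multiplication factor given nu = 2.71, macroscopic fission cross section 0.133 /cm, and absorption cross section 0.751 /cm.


k_inf = nu * Sigma_f / Sigma_a
k_inf = 2.71 * 0.133 / 0.751
k_inf = 0.47993

0.47993


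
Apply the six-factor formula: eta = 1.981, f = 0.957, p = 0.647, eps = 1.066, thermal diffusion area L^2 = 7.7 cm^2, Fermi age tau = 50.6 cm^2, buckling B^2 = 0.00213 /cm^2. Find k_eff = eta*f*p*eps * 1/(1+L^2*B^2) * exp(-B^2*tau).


k_inf = eta*f*p*eps = 1.981*0.957*0.647*1.066 = 1.307549
P_TNL = 1/(1 + L^2*B^2) = 1/(1 + 7.7*0.00213) = 0.9838637
P_FNL = exp(-B^2*tau) = exp(-0.00213*50.6) = 0.8978269
k_eff = k_inf * P_TNL * P_FNL = 1.307549 * 0.9838637 * 0.8978269
k_eff = 1.1550

1.1550


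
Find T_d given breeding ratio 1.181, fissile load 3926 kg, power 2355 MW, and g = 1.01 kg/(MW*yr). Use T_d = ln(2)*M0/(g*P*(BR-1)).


Breeding gain G = BR - 1 = 1.181 - 1 = 0.181
Fissile production rate = g * P * G = 1.01 * 2355 * 0.181 = 430.51755 kg/yr
T_d = ln(2) * M0 / (g * P * G)
T_d = ln(2) * 3926 / 430.51755 = 6.3210 yr

6.3210


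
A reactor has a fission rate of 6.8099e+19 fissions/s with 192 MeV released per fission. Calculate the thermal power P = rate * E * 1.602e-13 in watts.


P = fission_rate * E_MeV * 1.602e-13
P = 6.8099e+19 * 192 * 1.602e-13
P = 2.0946e+09 W

2.0946e+09


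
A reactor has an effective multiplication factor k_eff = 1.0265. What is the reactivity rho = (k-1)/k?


rho = (k_eff - 1) / k_eff
rho = (1.0265 - 1) / 1.0265
rho = 0.025816

0.025816


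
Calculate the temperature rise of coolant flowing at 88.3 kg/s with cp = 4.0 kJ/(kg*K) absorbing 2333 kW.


dT = Q / (m_dot * cp)
dT = 2333 / (88.3 * 4.0)
dT = 6.6053 C

6.6053


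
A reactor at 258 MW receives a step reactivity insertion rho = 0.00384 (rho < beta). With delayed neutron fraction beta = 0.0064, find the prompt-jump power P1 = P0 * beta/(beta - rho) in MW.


P1/P0 = beta / (beta - rho)
P1/P0 = 0.0064 / (0.0064 - 0.00384) = 2.500000
P1 = 258 * 2.500000 = 645.00 MW

645.00


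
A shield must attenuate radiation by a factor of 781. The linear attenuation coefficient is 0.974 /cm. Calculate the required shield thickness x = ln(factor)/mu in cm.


x = ln(factor) / mu
x = ln(781) / 0.974
x = 6.8384 cm

6.8384


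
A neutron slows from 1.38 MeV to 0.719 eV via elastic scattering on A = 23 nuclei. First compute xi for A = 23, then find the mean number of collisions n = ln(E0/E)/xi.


xi = 1 + (A-1)^2/(2A)*ln((A-1)/(A+1)) = 0.08448899 (for A = 23)
n = ln(E0/E) / xi
n = ln(1.38e6 / 0.719) / 0.08448899
n = ln(1.919332e+06) / 0.08448899 = 171.24

171.24


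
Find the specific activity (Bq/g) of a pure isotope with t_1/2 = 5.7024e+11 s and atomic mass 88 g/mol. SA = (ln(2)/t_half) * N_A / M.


lambda = ln(2) / t_half = ln(2) / 5.7024e+11 = 1.215536e-12 /s
SA = lambda * N_A / M
SA = 1.215536e-12 * 6.022e23 / 88
SA = 8.3181e+09 Bq/g

8.3181e+09


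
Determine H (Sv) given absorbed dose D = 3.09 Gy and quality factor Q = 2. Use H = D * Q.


H = D * Q
H = 3.09 * 2
H = 6.1800 Sv

6.1800


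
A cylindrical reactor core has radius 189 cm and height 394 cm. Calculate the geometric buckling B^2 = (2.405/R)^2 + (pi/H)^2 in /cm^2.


B^2 = (2.405/R)^2 + (pi/H)^2
B^2 = (2.405/189)^2 + (pi/394)^2
B^2 = 2.2550e-04 /cm^2

2.2550e-04


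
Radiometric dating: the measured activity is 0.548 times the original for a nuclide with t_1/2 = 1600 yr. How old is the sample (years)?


lambda = ln(2) / t_half = ln(2) / 1600 = 4.332170e-04 /yr
t = -ln(A/A0) / lambda
t = -ln(0.548) / 4.332170e-04
t = 1388.4 yr

1388.4


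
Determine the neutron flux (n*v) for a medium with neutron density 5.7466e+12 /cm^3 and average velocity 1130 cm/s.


phi = n * v
phi = 5.7466e+12 * 1130
phi = 6.4937e+15 /cm^2/s

6.4937e+15


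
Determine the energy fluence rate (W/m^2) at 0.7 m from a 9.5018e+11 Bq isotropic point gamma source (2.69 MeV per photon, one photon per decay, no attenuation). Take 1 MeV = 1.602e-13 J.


psi = A * E * 1.602e-13 / (4*pi*r^2)
psi = 9.5018e+11 * 2.69 * 1.602e-13 / (4*pi*0.7^2)
psi = 0.066499 W/m^2

0.066499


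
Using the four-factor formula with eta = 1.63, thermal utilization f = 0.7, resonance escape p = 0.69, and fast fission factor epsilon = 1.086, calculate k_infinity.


k_inf = eta * f * p * epsilon
k_inf = 1.63 * 0.7 * 0.69 * 1.086
k_inf = 0.85500

0.85500


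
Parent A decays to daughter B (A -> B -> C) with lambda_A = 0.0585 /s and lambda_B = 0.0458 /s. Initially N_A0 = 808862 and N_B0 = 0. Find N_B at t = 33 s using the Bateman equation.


N_B(t) = lambda_A * N_A0 / (lambda_B - lambda_A) * [exp(-lambda_A*t) - exp(-lambda_B*t)]
exp(-0.0585*33) = 0.1450756; exp(-0.0458*33) = 0.2206009
N_B = 0.0585 * 808862 / (0.0458 - 0.0585) * (0.1450756 - 0.2206009)
N_B = 281397

281397


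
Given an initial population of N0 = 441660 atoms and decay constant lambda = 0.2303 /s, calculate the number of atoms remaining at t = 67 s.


N = N0 * exp(-lambda * t)
N = 441660 * exp(-0.2303 * 67)
N = 0.087878

0.087878


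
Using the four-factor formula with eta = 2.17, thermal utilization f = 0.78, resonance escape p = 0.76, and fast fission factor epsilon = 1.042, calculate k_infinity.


k_inf = eta * f * p * epsilon
k_inf = 2.17 * 0.78 * 0.76 * 1.042
k_inf = 1.3404

1.3404


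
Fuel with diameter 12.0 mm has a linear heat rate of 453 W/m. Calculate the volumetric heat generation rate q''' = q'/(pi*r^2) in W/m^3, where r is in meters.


r = D / 2 / 1000 = 12.0 / 2 / 1000 = 0.006 m
q''' = q' / (pi * r^2)
q''' = 453 / (pi * 0.006^2)
q''' = 4.0054e+06 W/m^3

4.0054e+06


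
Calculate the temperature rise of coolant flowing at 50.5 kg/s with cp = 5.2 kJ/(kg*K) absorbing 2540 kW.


dT = Q / (m_dot * cp)
dT = 2540 / (50.5 * 5.2)
dT = 9.6725 C

9.6725


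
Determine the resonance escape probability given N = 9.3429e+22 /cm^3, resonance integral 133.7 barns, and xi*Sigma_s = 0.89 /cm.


p = exp(-N * I * 1e-24 / (xi*Sigma_s))
p = exp(-9.3429e+22 * 133.7 * 1e-24 / 0.89)
p = 8.0265e-07

8.0265e-07


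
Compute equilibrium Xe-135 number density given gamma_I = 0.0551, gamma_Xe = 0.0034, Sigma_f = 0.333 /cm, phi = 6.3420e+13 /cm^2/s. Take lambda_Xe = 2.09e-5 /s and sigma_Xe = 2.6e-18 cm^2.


Xe_eq = (gamma_I + gamma_Xe) * Sigma_f * phi / (lambda_Xe + sigma_Xe * phi)
Numerator = (0.0551 + 0.0034) * 0.333 * 6.3420e+13 = 1.235453e+12
Denominator = 2.09e-5 + 2.6e-18 * 6.3420e+13 = 1.857920e-04
Xe_eq = 1.235453e+12 / 1.857920e-04 = 6.6497e+15 /cm^3

6.6497e+15


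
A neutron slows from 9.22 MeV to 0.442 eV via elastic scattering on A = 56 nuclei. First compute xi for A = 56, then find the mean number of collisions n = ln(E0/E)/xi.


xi = 1 + (A-1)^2/(2A)*ln((A-1)/(A+1)) = 0.03529286 (for A = 56)
n = ln(E0/E) / xi
n = ln(9.22e6 / 0.442) / 0.03529286
n = ln(2.085973e+07) / 0.03529286 = 477.53

477.53


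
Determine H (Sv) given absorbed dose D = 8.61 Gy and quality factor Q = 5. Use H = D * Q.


H = D * Q
H = 8.61 * 5
H = 43.050 Sv

43.050


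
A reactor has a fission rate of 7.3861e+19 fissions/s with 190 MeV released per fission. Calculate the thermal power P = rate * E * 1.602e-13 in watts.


P = fission_rate * E_MeV * 1.602e-13
P = 7.3861e+19 * 190 * 1.602e-13
P = 2.2482e+09 W

2.2482e+09


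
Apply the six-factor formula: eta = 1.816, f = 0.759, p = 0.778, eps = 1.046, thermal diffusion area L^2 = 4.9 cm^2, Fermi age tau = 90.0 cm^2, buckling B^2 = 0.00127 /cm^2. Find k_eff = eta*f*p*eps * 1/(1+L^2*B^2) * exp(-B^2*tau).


k_inf = eta*f*p*eps = 1.816*0.759*0.778*1.046 = 1.121680
P_TNL = 1/(1 + L^2*B^2) = 1/(1 + 4.9*0.00127) = 0.9938155
P_FNL = exp(-B^2*tau) = exp(-0.00127*90.0) = 0.8919903
k_eff = k_inf * P_TNL * P_FNL = 1.121680 * 0.9938155 * 0.8919903
k_eff = 0.99434

0.99434


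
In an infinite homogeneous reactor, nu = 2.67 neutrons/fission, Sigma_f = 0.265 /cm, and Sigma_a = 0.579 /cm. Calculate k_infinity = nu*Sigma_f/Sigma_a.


k_inf = nu * Sigma_f / Sigma_a
k_inf = 2.67 * 0.265 / 0.579
k_inf = 1.2220

1.2220


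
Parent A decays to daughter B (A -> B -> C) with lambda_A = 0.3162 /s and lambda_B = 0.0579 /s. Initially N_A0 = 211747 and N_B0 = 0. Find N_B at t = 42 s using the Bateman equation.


N_B(t) = lambda_A * N_A0 / (lambda_B - lambda_A) * [exp(-lambda_A*t) - exp(-lambda_B*t)]
exp(-0.3162*42) = 1.707637e-06; exp(-0.0579*42) = 0.08787851
N_B = 0.3162 * 211747 / (0.0579 - 0.3162) * (1.707637e-06 - 0.08787851)
N_B = 22779

22779


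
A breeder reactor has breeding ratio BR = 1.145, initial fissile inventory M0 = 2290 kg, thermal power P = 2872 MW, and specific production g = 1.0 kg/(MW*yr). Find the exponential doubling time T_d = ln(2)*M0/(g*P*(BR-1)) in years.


Breeding gain G = BR - 1 = 1.145 - 1 = 0.145
Fissile production rate = g * P * G = 1.0 * 2872 * 0.145 = 416.44 kg/yr
T_d = ln(2) * M0 / (g * P * G)
T_d = ln(2) * 2290 / 416.44 = 3.8116 yr

3.8116


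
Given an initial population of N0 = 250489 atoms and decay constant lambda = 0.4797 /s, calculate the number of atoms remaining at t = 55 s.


N = N0 * exp(-lambda * t)
N = 250489 * exp(-0.4797 * 55)
N = 8.7213e-07

8.7213e-07


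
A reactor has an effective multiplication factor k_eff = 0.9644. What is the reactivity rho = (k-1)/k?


rho = (k_eff - 1) / k_eff
rho = (0.9644 - 1) / 0.9644
rho = -0.036914

-0.036914


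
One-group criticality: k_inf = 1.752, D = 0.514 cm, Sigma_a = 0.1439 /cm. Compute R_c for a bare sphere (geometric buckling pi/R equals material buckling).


L^2 = D / Sigma_a = 0.514 / 0.1439 = 3.571925 cm^2
B_m^2 = (k_inf - 1) / L^2 = (1.752 - 1) / 3.571925 = 0.2105307 /cm^2
For a bare sphere: B_g = pi/R, so R_c = pi / sqrt(B_m^2)
R_c = pi / sqrt(0.2105307) = 6.8469 cm

6.8469


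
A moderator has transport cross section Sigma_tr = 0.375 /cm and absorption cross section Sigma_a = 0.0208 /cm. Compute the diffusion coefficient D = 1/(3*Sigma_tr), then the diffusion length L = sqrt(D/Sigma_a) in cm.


D = 1 / (3 * Sigma_tr) = 1 / (3 * 0.375) = 0.8888889 cm
L = sqrt(D / Sigma_a)
L = sqrt(0.8888889 / 0.0208)
L = 6.5372 cm

6.5372


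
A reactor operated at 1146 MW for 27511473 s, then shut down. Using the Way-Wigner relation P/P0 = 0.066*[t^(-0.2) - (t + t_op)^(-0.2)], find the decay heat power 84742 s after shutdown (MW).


P/P0 = 0.066 * [t^(-0.2) - (t + t_op)^(-0.2)]
P/P0 = 0.066 * [84742^(-0.2) - (84742 + 27511473)^(-0.2)]
P/P0 = 0.066 * [0.1033666 - 0.03249601] = 0.004677459
P = 1146 * 0.004677459 = 5.3604 MW

5.3604


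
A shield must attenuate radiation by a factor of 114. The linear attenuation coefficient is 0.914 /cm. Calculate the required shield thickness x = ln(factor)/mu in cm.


x = ln(factor) / mu
x = ln(114) / 0.914
x = 5.1818 cm

5.1818


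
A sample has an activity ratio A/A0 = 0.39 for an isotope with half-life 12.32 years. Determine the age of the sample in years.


lambda = ln(2) / t_half = ln(2) / 12.32 = 0.05626195 /yr
t = -ln(A/A0) / lambda
t = -ln(0.39) / 0.05626195
t = 16.736 yr

16.736


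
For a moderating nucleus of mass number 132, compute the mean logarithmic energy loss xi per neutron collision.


xi = 1 + (A-1)^2/(2A) * ln((A-1)/(A+1))
xi = 1 + (132-1)^2/(2*132) * ln((132-1)/(132 +1))
xi = 0.015075

0.015075


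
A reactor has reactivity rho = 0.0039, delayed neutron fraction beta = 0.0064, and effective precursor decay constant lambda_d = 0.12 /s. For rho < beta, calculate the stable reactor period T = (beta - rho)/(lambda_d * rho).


T = (beta - rho) / (lambda_d * rho)
T = (0.0064 - 0.0039) / (0.12 * 0.0039)
T = 5.3419 s

5.3419


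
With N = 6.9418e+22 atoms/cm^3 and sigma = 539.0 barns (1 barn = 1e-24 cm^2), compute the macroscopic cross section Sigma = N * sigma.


Sigma = N * sigma_barns * 1e-24
Sigma = 6.9418e+22 * 539.0 * 1e-24
Sigma = 37.416 /cm

37.416


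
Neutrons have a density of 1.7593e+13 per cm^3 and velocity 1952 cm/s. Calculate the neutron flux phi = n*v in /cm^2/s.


phi = n * v
phi = 1.7593e+13 * 1952
phi = 3.4342e+16 /cm^2/s

3.4342e+16


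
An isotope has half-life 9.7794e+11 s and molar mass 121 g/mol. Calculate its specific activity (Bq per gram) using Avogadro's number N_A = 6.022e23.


lambda = ln(2) / t_half = ln(2) / 9.7794e+11 = 7.087829e-13 /s
SA = lambda * N_A / M
SA = 7.087829e-13 * 6.022e23 / 121
SA = 3.5275e+09 Bq/g

3.5275e+09


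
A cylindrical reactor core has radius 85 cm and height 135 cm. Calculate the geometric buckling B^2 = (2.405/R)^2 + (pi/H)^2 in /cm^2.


B^2 = (2.405/R)^2 + (pi/H)^2
B^2 = (2.405/85)^2 + (pi/135)^2
B^2 = 0.0013421 /cm^2

0.0013421


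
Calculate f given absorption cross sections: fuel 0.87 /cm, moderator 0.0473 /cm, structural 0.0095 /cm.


f = Sigma_a_fuel / (Sigma_a_fuel + Sigma_a_mod + Sigma_a_other)
f = 0.87 / (0.87 + 0.0473 + 0.0095)
f = 0.93871

0.93871


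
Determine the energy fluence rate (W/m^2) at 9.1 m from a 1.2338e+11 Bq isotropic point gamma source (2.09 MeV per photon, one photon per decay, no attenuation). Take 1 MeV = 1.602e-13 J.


psi = A * E * 1.602e-13 / (4*pi*r^2)
psi = 1.2338e+11 * 2.09 * 1.602e-13 / (4*pi*9.1^2)
psi = 3.9697e-05 W/m^2

3.9697e-05


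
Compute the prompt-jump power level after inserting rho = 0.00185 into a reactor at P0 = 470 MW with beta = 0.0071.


P1/P0 = beta / (beta - rho)
P1/P0 = 0.0071 / (0.0071 - 0.00185) = 1.352381
P1 = 470 * 1.352381 = 635.62 MW

635.62


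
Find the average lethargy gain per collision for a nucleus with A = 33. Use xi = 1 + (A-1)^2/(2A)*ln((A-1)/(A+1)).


xi = 1 + (A-1)^2/(2A) * ln((A-1)/(A+1))
xi = 1 + (33-1)^2/(2*33) * ln((33-1)/(33 +1))
xi = 0.059400

0.059400


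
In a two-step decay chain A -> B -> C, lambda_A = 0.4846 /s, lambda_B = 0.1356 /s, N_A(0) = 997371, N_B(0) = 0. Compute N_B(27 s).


N_B(t) = lambda_A * N_A0 / (lambda_B - lambda_A) * [exp(-lambda_A*t) - exp(-lambda_B*t)]
exp(-0.4846*27) = 2.077802e-06; exp(-0.1356*27) = 0.02570165
N_B = 0.4846 * 997371 / (0.1356 - 0.4846) * (2.077802e-06 - 0.02570165)
N_B = 35591

35591


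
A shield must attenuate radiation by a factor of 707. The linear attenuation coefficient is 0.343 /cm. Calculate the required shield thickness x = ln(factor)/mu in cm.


x = ln(factor) / mu
x = ln(707) / 0.343
x = 19.128 cm

19.128


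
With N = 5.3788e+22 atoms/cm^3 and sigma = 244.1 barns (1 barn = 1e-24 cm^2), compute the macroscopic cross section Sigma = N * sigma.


Sigma = N * sigma_barns * 1e-24
Sigma = 5.3788e+22 * 244.1 * 1e-24
Sigma = 13.130 /cm

13.130


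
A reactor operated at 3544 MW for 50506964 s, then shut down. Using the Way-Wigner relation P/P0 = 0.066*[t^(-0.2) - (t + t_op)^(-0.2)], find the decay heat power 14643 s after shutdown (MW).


P/P0 = 0.066 * [t^(-0.2) - (t + t_op)^(-0.2)]
P/P0 = 0.066 * [14643^(-0.2) - (14643 + 50506964)^(-0.2)]
P/P0 = 0.066 * [0.1468500 - 0.02879417] = 0.007791685
P = 3544 * 0.007791685 = 27.614 MW

27.614


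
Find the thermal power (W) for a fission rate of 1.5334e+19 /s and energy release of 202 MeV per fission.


P = fission_rate * E_MeV * 1.602e-13
P = 1.5334e+19 * 202 * 1.602e-13
P = 4.9621e+08 W

4.9621e+08


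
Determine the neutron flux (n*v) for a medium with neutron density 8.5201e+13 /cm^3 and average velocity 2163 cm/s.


phi = n * v
phi = 8.5201e+13 * 2163
phi = 1.8429e+17 /cm^2/s

1.8429e+17


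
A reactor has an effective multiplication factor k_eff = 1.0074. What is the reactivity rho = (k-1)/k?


rho = (k_eff - 1) / k_eff
rho = (1.0074 - 1) / 1.0074
rho = 0.0073456

0.0073456


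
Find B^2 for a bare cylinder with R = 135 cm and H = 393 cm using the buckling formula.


B^2 = (2.405/R)^2 + (pi/H)^2
B^2 = (2.405/135)^2 + (pi/393)^2
B^2 = 3.8127e-04 /cm^2

3.8127e-04


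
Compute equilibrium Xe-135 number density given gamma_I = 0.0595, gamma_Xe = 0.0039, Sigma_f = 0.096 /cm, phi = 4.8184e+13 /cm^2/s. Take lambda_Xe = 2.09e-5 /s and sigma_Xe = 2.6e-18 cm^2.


Xe_eq = (gamma_I + gamma_Xe) * Sigma_f * phi / (lambda_Xe + sigma_Xe * phi)
Numerator = (0.0595 + 0.0039) * 0.096 * 4.8184e+13 = 2.932671e+11
Denominator = 2.09e-5 + 2.6e-18 * 4.8184e+13 = 1.461784e-04
Xe_eq = 2.932671e+11 / 1.461784e-04 = 2.0062e+15 /cm^3

2.0062e+15


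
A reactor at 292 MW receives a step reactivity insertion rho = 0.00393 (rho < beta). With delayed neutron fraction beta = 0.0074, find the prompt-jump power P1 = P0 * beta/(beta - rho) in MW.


P1/P0 = beta / (beta - rho)
P1/P0 = 0.0074 / (0.0074 - 0.00393) = 2.132565
P1 = 292 * 2.132565 = 622.71 MW

622.71


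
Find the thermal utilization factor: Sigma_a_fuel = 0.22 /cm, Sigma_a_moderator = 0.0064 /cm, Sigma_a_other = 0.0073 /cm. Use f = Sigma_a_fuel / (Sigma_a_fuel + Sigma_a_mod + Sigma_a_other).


f = Sigma_a_fuel / (Sigma_a_fuel + Sigma_a_mod + Sigma_a_other)
f = 0.22 / (0.22 + 0.0064 + 0.0073)
f = 0.94138

0.94138


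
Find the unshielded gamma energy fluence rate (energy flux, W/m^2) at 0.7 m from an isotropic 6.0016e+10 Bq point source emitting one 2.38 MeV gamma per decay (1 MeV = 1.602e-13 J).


psi = A * E * 1.602e-13 / (4*pi*r^2)
psi = 6.0016e+10 * 2.38 * 1.602e-13 / (4*pi*0.7^2)
psi = 0.0037162 W/m^2

0.0037162


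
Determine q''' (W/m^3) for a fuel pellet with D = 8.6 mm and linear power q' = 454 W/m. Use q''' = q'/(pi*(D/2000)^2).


r = D / 2 / 1000 = 8.6 / 2 / 1000 = 0.0043 m
q''' = q' / (pi * r^2)
q''' = 454 / (pi * 0.0043^2)
q''' = 7.8157e+06 W/m^3

7.8157e+06


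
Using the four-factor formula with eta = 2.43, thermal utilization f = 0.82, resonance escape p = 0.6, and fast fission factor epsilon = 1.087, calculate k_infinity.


k_inf = eta * f * p * epsilon
k_inf = 2.43 * 0.82 * 0.6 * 1.087
k_inf = 1.2996

1.2996


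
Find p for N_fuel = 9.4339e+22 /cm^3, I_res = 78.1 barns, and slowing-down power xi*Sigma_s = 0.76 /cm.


p = exp(-N * I * 1e-24 / (xi*Sigma_s))
p = exp(-9.4339e+22 * 78.1 * 1e-24 / 0.76)
p = 6.1617e-05

6.1617e-05


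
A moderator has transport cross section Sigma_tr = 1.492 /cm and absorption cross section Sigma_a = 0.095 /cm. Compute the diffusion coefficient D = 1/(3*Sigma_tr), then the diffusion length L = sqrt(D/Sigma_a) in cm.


D = 1 / (3 * Sigma_tr) = 1 / (3 * 1.492) = 0.2234138 cm
L = sqrt(D / Sigma_a)
L = sqrt(0.2234138 / 0.095)
L = 1.5335 cm

1.5335


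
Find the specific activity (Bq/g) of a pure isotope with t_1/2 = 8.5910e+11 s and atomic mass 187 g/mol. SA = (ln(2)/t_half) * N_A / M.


lambda = ln(2) / t_half = ln(2) / 8.5910e+11 = 8.068295e-13 /s
SA = lambda * N_A / M
SA = 8.068295e-13 * 6.022e23 / 187
SA = 2.5982e+09 Bq/g

2.5982e+09


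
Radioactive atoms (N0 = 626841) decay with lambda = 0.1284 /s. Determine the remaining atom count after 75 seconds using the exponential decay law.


N = N0 * exp(-lambda * t)
N = 626841 * exp(-0.1284 * 75)
N = 41.200

41.200


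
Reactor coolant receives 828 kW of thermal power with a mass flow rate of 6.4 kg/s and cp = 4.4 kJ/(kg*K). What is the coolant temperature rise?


dT = Q / (m_dot * cp)
dT = 828 / (6.4 * 4.4)
dT = 29.403 C

29.403


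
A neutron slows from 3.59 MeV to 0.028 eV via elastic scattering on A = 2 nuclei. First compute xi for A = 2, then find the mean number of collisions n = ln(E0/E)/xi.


xi = 1 + (A-1)^2/(2A)*ln((A-1)/(A+1)) = 0.7253469 (for A = 2)
n = ln(E0/E) / xi
n = ln(3.59e6 / 0.028) / 0.7253469
n = ln(1.282143e+08) / 0.7253469 = 25.738

25.738


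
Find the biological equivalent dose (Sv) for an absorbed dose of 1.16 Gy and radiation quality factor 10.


H = D * Q
H = 1.16 * 10
H = 11.600 Sv

11.600


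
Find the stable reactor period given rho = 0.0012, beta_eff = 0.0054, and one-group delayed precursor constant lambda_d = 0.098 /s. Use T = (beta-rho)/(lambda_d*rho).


T = (beta - rho) / (lambda_d * rho)
T = (0.0054 - 0.0012) / (0.098 * 0.0012)
T = 35.714 s

35.714


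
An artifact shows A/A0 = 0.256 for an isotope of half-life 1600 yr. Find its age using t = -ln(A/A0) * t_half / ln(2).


lambda = ln(2) / t_half = ln(2) / 1600 = 4.332170e-04 /yr
t = -ln(A/A0) / lambda
t = -ln(0.256) / 4.332170e-04
t = 3145.3 yr

3145.3


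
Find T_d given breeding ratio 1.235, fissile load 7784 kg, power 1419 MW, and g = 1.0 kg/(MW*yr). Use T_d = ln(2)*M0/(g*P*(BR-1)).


Breeding gain G = BR - 1 = 1.235 - 1 = 0.235
Fissile production rate = g * P * G = 1.0 * 1419 * 0.235 = 333.465 kg/yr
T_d = ln(2) * M0 / (g * P * G)
T_d = ln(2) * 7784 / 333.465 = 16.180 yr

16.180


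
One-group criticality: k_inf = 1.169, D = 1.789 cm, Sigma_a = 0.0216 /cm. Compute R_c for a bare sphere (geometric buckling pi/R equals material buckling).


L^2 = D / Sigma_a = 1.789 / 0.0216 = 82.82407 cm^2
B_m^2 = (k_inf - 1) / L^2 = (1.169 - 1) / 82.82407 = 0.002040470 /cm^2
For a bare sphere: B_g = pi/R, so R_c = pi / sqrt(B_m^2)
R_c = pi / sqrt(0.002040470) = 69.548 cm

69.548


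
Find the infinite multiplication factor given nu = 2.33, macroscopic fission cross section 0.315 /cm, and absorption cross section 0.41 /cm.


k_inf = nu * Sigma_f / Sigma_a
k_inf = 2.33 * 0.315 / 0.41
k_inf = 1.7901

1.7901


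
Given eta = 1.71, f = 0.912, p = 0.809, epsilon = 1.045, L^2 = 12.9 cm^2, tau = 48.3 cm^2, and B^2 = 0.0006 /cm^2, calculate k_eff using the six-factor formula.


k_inf = eta*f*p*eps = 1.71*0.912*0.809*1.045 = 1.318426
P_TNL = 1/(1 + L^2*B^2) = 1/(1 + 12.9*0.0006) = 0.9923194
P_FNL = exp(-B^2*tau) = exp(-0.0006*48.3) = 0.9714359
k_eff = k_inf * P_TNL * P_FNL = 1.318426 * 0.9923194 * 0.9714359
k_eff = 1.2709

1.2709


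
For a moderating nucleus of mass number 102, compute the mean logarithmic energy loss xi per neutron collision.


xi = 1 + (A-1)^2/(2A) * ln((A-1)/(A+1))
xi = 1 + (102-1)^2/(2*102) * ln((102-1)/(102 +1))
xi = 0.019480

0.019480


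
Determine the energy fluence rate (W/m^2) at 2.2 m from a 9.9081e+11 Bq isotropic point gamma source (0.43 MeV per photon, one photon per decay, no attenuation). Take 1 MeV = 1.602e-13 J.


psi = A * E * 1.602e-13 / (4*pi*r^2)
psi = 9.9081e+11 * 0.43 * 1.602e-13 / (4*pi*2.2^2)
psi = 0.0011222 W/m^2

0.0011222


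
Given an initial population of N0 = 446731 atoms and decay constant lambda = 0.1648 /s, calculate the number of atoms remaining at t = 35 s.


N = N0 * exp(-lambda * t)
N = 446731 * exp(-0.1648 * 35)
N = 1396.5

1396.5


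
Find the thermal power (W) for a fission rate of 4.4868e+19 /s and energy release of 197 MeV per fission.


P = fission_rate * E_MeV * 1.602e-13
P = 4.4868e+19 * 197 * 1.602e-13
P = 1.4160e+09 W

1.4160e+09


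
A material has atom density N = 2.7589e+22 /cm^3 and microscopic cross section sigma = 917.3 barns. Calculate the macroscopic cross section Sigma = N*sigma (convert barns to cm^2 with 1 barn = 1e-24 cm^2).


Sigma = N * sigma_barns * 1e-24
Sigma = 2.7589e+22 * 917.3 * 1e-24
Sigma = 25.307 /cm

25.307


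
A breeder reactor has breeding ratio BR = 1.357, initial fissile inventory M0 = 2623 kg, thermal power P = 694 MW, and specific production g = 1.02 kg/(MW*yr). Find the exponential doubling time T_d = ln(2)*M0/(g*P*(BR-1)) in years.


Breeding gain G = BR - 1 = 1.357 - 1 = 0.357
Fissile production rate = g * P * G = 1.02 * 694 * 0.357 = 252.71316 kg/yr
T_d = ln(2) * M0 / (g * P * G)
T_d = ln(2) * 2623 / 252.71316 = 7.1944 yr

7.1944


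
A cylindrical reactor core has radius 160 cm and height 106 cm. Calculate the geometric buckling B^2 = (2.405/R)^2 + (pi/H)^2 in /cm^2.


B^2 = (2.405/R)^2 + (pi/H)^2
B^2 = (2.405/160)^2 + (pi/106)^2
B^2 = 0.0011043 /cm^2

0.0011043


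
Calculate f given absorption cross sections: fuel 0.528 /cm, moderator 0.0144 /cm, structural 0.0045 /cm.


f = Sigma_a_fuel / (Sigma_a_fuel + Sigma_a_mod + Sigma_a_other)
f = 0.528 / (0.528 + 0.0144 + 0.0045)
f = 0.96544

0.96544


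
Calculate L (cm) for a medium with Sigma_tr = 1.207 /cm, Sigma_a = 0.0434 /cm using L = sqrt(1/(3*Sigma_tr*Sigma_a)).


D = 1 / (3 * Sigma_tr) = 1 / (3 * 1.207) = 0.2761668 cm
L = sqrt(D / Sigma_a)
L = sqrt(0.2761668 / 0.0434)
L = 2.5226 cm

2.5226


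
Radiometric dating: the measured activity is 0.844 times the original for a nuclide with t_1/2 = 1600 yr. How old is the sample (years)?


lambda = ln(2) / t_half = ln(2) / 1600 = 4.332170e-04 /yr
t = -ln(A/A0) / lambda
t = -ln(0.844) / 4.332170e-04
t = 391.50 yr

391.50


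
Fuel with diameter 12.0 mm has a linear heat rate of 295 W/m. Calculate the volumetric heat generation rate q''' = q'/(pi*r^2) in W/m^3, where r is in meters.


r = D / 2 / 1000 = 12.0 / 2 / 1000 = 0.006 m
q''' = q' / (pi * r^2)
q''' = 295 / (pi * 0.006^2)
q''' = 2.6084e+06 W/m^3

2.6084e+06


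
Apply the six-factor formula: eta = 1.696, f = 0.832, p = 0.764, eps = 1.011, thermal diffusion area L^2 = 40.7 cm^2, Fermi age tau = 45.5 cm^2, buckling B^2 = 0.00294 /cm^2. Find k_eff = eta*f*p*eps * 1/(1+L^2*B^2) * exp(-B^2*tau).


k_inf = eta*f*p*eps = 1.696*0.832*0.764*1.011 = 1.089918
P_TNL = 1/(1 + L^2*B^2) = 1/(1 + 40.7*0.00294) = 0.8931299
P_FNL = exp(-B^2*tau) = exp(-0.00294*45.5) = 0.8747912
k_eff = k_inf * P_TNL * P_FNL = 1.089918 * 0.8931299 * 0.8747912
k_eff = 0.85156

0.85156


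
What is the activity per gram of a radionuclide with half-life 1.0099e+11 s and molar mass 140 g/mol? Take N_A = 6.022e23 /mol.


lambda = ln(2) / t_half = ln(2) / 1.0099e+11 = 6.863523e-12 /s
SA = lambda * N_A / M
SA = 6.863523e-12 * 6.022e23 / 140
SA = 2.9523e+10 Bq/g

2.9523e+10


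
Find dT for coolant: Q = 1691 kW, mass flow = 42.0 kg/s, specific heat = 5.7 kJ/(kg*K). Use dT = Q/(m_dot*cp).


dT = Q / (m_dot * cp)
dT = 1691 / (42.0 * 5.7)
dT = 7.0635 C

7.0635


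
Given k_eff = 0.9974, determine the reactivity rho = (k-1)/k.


rho = (k_eff - 1) / k_eff
rho = (0.9974 - 1) / 0.9974
rho = -0.0026068

-0.0026068


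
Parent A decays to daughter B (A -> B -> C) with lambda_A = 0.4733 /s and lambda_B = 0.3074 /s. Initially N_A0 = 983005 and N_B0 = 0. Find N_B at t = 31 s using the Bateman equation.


N_B(t) = lambda_A * N_A0 / (lambda_B - lambda_A) * [exp(-lambda_A*t) - exp(-lambda_B*t)]
exp(-0.4733*31) = 4.245229e-07; exp(-0.3074*31) = 7.268322e-05
N_B = 0.4733 * 983005 / (0.3074 - 0.4733) * (4.245229e-07 - 7.268322e-05)
N_B = 202.65

202.65


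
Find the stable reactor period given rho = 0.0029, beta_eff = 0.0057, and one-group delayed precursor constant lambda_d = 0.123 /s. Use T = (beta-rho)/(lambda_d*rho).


T = (beta - rho) / (lambda_d * rho)
T = (0.0057 - 0.0029) / (0.123 * 0.0029)
T = 7.8497 s

7.8497


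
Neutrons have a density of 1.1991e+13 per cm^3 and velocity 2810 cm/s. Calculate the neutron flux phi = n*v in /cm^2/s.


phi = n * v
phi = 1.1991e+13 * 2810
phi = 3.3695e+16 /cm^2/s

3.3695e+16


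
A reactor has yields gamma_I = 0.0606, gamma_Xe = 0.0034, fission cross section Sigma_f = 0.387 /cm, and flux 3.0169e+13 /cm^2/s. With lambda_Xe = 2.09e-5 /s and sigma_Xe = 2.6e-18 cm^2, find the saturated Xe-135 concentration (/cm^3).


Xe_eq = (gamma_I + gamma_Xe) * Sigma_f * phi / (lambda_Xe + sigma_Xe * phi)
Numerator = (0.0606 + 0.0034) * 0.387 * 3.0169e+13 = 7.472258e+11
Denominator = 2.09e-5 + 2.6e-18 * 3.0169e+13 = 9.933940e-05
Xe_eq = 7.472258e+11 / 9.933940e-05 = 7.5219e+15 /cm^3

7.5219e+15


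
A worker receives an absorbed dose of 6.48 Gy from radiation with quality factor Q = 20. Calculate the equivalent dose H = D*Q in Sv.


H = D * Q
H = 6.48 * 20
H = 129.60 Sv

129.60


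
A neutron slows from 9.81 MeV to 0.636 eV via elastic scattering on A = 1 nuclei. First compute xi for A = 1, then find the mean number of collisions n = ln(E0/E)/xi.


xi = 1 + (A-1)^2/(2A)*ln((A-1)/(A+1)) = 1 (for A = 1)
n = ln(E0/E) / xi
n = ln(9.81e6 / 0.636) / 1
n = ln(1.542453e+07) / 1 = 16.551

16.551


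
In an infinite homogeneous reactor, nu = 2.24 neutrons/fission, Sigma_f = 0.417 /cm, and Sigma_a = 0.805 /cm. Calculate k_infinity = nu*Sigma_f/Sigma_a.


k_inf = nu * Sigma_f / Sigma_a
k_inf = 2.24 * 0.417 / 0.805
k_inf = 1.1603

1.1603


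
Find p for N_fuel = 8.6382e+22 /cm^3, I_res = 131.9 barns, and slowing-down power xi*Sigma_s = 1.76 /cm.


p = exp(-N * I * 1e-24 / (xi*Sigma_s))
p = exp(-8.6382e+22 * 131.9 * 1e-24 / 1.76)
p = 0.0015434

0.0015434


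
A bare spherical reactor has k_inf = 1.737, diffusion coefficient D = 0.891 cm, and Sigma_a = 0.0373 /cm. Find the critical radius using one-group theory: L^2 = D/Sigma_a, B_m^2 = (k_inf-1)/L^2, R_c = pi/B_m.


L^2 = D / Sigma_a = 0.891 / 0.0373 = 23.88740 cm^2
B_m^2 = (k_inf - 1) / L^2 = (1.737 - 1) / 23.88740 = 0.03085309 /cm^2
For a bare sphere: B_g = pi/R, so R_c = pi / sqrt(B_m^2)
R_c = pi / sqrt(0.03085309) = 17.885 cm

17.885


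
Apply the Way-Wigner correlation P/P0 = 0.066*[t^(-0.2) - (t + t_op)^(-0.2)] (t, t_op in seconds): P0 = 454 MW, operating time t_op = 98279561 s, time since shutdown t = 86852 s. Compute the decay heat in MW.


P/P0 = 0.066 * [t^(-0.2) - (t + t_op)^(-0.2)]
P/P0 = 0.066 * [86852^(-0.2) - (86852 + 98279561)^(-0.2)]
P/P0 = 0.066 * [0.1028594 - 0.02520175] = 0.005125405
P = 454 * 0.005125405 = 2.3269 MW

2.3269


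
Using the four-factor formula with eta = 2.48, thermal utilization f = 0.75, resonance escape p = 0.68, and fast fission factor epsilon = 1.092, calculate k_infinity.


k_inf = eta * f * p * epsilon
k_inf = 2.48 * 0.75 * 0.68 * 1.092
k_inf = 1.3812

1.3812


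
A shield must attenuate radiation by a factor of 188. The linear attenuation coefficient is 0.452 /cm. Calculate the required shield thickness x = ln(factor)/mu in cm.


x = ln(factor) / mu
x = ln(188) / 0.452
x = 11.585 cm

11.585


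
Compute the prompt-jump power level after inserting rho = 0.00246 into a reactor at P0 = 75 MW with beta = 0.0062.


P1/P0 = beta / (beta - rho)
P1/P0 = 0.0062 / (0.0062 - 0.00246) = 1.657754
P1 = 75 * 1.657754 = 124.33 MW

124.33


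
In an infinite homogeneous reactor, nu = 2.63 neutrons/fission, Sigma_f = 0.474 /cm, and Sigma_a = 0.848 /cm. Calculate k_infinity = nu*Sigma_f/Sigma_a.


k_inf = nu * Sigma_f / Sigma_a
k_inf = 2.63 * 0.474 / 0.848
k_inf = 1.4701

1.4701


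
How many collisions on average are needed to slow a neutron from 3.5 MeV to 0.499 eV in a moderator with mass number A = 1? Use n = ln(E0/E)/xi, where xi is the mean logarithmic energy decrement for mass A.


xi = 1 + (A-1)^2/(2A)*ln((A-1)/(A+1)) = 1 (for A = 1)
n = ln(E0/E) / xi
n = ln(3.5e6 / 0.499) / 1
n = ln(7.014028e+06) / 1 = 15.763

15.763


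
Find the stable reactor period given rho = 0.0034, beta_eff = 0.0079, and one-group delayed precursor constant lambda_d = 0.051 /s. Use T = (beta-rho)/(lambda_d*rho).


T = (beta - rho) / (lambda_d * rho)
T = (0.0079 - 0.0034) / (0.051 * 0.0034)
T = 25.952 s

25.952


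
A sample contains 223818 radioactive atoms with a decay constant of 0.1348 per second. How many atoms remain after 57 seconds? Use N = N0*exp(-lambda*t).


N = N0 * exp(-lambda * t)
N = 223818 * exp(-0.1348 * 57)
N = 103.03

103.03


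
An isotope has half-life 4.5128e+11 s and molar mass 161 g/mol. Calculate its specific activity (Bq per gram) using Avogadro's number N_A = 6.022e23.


lambda = ln(2) / t_half = ln(2) / 4.5128e+11 = 1.535958e-12 /s
SA = lambda * N_A / M
SA = 1.535958e-12 * 6.022e23 / 161
SA = 5.7451e+09 Bq/g

5.7451e+09


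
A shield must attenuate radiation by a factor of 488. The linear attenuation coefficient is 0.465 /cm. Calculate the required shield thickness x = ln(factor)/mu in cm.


x = ln(factor) / mu
x = ln(488) / 0.465
x = 13.313 cm

13.313


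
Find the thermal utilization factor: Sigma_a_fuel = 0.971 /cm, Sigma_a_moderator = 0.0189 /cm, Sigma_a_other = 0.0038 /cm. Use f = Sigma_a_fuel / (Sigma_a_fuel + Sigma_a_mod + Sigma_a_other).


f = Sigma_a_fuel / (Sigma_a_fuel + Sigma_a_mod + Sigma_a_other)
f = 0.971 / (0.971 + 0.0189 + 0.0038)
f = 0.97716

0.97716


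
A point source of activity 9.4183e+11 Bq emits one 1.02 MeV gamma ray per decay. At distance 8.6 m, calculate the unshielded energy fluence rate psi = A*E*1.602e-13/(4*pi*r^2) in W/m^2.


psi = A * E * 1.602e-13 / (4*pi*r^2)
psi = 9.4183e+11 * 1.02 * 1.602e-13 / (4*pi*8.6^2)
psi = 1.6559e-04 W/m^2

1.6559e-04


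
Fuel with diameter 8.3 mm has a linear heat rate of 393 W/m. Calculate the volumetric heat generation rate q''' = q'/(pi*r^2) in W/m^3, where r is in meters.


r = D / 2 / 1000 = 8.3 / 2 / 1000 = 0.00415 m
q''' = q' / (pi * r^2)
q''' = 393 / (pi * 0.00415^2)
q''' = 7.2635e+06 W/m^3

7.2635e+06


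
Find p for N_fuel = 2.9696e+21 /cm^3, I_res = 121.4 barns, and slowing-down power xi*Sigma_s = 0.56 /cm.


p = exp(-N * I * 1e-24 / (xi*Sigma_s))
p = exp(-2.9696e+21 * 121.4 * 1e-24 / 0.56)
p = 0.52531

0.52531


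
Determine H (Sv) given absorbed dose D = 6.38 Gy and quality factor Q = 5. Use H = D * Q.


H = D * Q
H = 6.38 * 5
H = 31.900 Sv

31.900


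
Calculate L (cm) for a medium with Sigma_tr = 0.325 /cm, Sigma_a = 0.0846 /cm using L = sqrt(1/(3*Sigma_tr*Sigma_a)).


D = 1 / (3 * Sigma_tr) = 1 / (3 * 0.325) = 1.025641 cm
L = sqrt(D / Sigma_a)
L = sqrt(1.025641 / 0.0846)
L = 3.4819 cm

3.4819


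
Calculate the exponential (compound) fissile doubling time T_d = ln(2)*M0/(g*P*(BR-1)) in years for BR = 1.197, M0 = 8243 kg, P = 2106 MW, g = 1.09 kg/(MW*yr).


Breeding gain G = BR - 1 = 1.197 - 1 = 0.197
Fissile production rate = g * P * G = 1.09 * 2106 * 0.197 = 452.22138 kg/yr
T_d = ln(2) * M0 / (g * P * G)
T_d = ln(2) * 8243 / 452.22138 = 12.635 yr

12.635


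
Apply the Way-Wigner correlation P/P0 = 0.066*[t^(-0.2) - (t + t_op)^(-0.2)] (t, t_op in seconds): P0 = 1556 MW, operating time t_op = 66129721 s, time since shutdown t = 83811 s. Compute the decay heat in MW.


P/P0 = 0.066 * [t^(-0.2) - (t + t_op)^(-0.2)]
P/P0 = 0.066 * [83811^(-0.2) - (83811 + 66129721)^(-0.2)]
P/P0 = 0.066 * [0.1035952 - 0.02727788] = 0.005036943
P = 1556 * 0.005036943 = 7.8375 MW

7.8375


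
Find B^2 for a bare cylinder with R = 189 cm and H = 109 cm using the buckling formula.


B^2 = (2.405/R)^2 + (pi/H)^2
B^2 = (2.405/189)^2 + (pi/109)^2
B^2 = 9.9263e-04 /cm^2

9.9263e-04


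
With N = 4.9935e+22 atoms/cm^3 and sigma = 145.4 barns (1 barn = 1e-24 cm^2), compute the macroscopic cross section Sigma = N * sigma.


Sigma = N * sigma_barns * 1e-24
Sigma = 4.9935e+22 * 145.4 * 1e-24
Sigma = 7.2605 /cm

7.2605


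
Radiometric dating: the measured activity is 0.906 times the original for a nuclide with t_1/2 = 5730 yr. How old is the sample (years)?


lambda = ln(2) / t_half = ln(2) / 5730 = 1.209681e-04 /yr
t = -ln(A/A0) / lambda
t = -ln(0.906) / 1.209681e-04
t = 816.05 yr

816.05


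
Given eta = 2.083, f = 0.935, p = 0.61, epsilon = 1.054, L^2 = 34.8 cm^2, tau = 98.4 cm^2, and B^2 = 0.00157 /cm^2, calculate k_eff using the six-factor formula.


k_inf = eta*f*p*eps = 2.083*0.935*0.61*1.054 = 1.252193
P_TNL = 1/(1 + L^2*B^2) = 1/(1 + 34.8*0.00157) = 0.9481944
P_FNL = exp(-B^2*tau) = exp(-0.00157*98.4) = 0.8568538
k_eff = k_inf * P_TNL * P_FNL = 1.252193 * 0.9481944 * 0.8568538
k_eff = 1.0174

1.0174


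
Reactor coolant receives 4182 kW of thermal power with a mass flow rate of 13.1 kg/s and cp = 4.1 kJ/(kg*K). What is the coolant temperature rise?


dT = Q / (m_dot * cp)
dT = 4182 / (13.1 * 4.1)
dT = 77.863 C

77.863


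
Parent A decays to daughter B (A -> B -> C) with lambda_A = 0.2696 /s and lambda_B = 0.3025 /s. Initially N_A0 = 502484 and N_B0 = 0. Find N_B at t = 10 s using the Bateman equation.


N_B(t) = lambda_A * N_A0 / (lambda_B - lambda_A) * [exp(-lambda_A*t) - exp(-lambda_B*t)]
exp(-0.2696*10) = 0.06747487; exp(-0.3025*10) = 0.04855782
N_B = 0.2696 * 502484 / (0.3025 - 0.2696) * (0.06747487 - 0.04855782)
N_B = 77893

77893


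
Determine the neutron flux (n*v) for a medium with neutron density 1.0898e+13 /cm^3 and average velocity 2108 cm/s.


phi = n * v
phi = 1.0898e+13 * 2108
phi = 2.2973e+16 /cm^2/s

2.2973e+16


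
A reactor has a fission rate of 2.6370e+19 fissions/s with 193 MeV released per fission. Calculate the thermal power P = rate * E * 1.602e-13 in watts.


P = fission_rate * E_MeV * 1.602e-13
P = 2.6370e+19 * 193 * 1.602e-13
P = 8.1532e+08 W

8.1532e+08


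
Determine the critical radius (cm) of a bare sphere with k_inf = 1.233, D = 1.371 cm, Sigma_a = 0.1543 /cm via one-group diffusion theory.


L^2 = D / Sigma_a = 1.371 / 0.1543 = 8.885288 cm^2
B_m^2 = (k_inf - 1) / L^2 = (1.233 - 1) / 8.885288 = 0.02622312 /cm^2
For a bare sphere: B_g = pi/R, so R_c = pi / sqrt(B_m^2)
R_c = pi / sqrt(0.02622312) = 19.400 cm

19.400


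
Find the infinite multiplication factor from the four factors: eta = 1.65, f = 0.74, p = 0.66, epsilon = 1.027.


k_inf = eta * f * p * epsilon
k_inf = 1.65 * 0.74 * 0.66 * 1.027
k_inf = 0.82762

0.82762
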